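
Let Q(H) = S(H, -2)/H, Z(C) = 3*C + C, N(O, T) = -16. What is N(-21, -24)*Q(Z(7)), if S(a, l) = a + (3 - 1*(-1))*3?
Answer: -160/7 ≈ -22.857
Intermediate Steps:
Z(C) = 4*C
S(a, l) = 12 + a (S(a, l) = a + (3 + 1)*3 = a + 4*3 = a + 12 = 12 + a)
Q(H) = (12 + H)/H
N(-21, -24)*Q(Z(7)) = -16*(12 + 4*7)/(4*7) = -16*(12 + 28)/28 = -4*40/7 = -16*10/7 = -160/7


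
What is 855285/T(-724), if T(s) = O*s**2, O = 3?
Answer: 285095/524176 ≈ 0.54389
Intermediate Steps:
T(s) = 3*s**2
855285/T(-724) = 855285/((3*(-724)**2)) = 855285/((3*524176)) = 855285/1572528 = 855285*(1/1572528) = 285095/524176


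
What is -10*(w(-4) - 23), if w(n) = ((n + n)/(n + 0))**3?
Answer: 150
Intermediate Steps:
w(n) = 8 (w(n) = ((2*n)/n)**3 = 2**3 = 8)
-10*(w(-4) - 23) = -10*(8 - 23) = -10*(-15) = 150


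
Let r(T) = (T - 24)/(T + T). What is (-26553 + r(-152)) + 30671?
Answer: 78253/19 ≈ 4118.6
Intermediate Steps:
r(T) = (-24 + T)/(2*T) (r(T) = (-24 + T)/((2*T)) = (-24 + T)*(1/(2*T)) = (-24 + T)/(2*T))
(-26553 + r(-152)) + 30671 = (-26553 + (½)*(-24 - 152)/(-152)) + 30671 = (-26553 + (½)*(-1/152)*(-176)) + 30671 = (-26553 + 11/19) + 30671 = -504496/19 + 30671 = 78253/19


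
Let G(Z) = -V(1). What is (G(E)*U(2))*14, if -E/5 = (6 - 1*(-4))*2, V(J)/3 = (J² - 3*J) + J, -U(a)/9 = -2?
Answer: 756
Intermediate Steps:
U(a) = 18 (U(a) = -9*(-2) = 18)
V(J) = -6*J + 3*J² (V(J) = 3*((J² - 3*J) + J) = 3*(J² - 2*J) = -6*J + 3*J²)
E = -100 (E = -5*(6 - 1*(-4))*2 = -5*(6 + 4)*2 = -50*2 = -5*20 = -100)
G(Z) = 3 (G(Z) = -3*(-2 + 1) = -3*(-1) = -1*(-3) = 3)
(G(E)*U(2))*14 = (3*18)*14 = 54*14 = 756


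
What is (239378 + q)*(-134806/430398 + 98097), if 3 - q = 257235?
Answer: -376903455100600/215199 ≈ -1.7514e+9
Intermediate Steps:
q = -257232 (q = 3 - 1*257235 = 3 - 257235 = -257232)
(239378 + q)*(-134806/430398 + 98097) = (239378 - 257232)*(-134806/430398 + 98097) = -17854*(-134806*1/430398 + 98097) = -17854*(-67403/215199 + 98097) = -17854*21110308900/215199 = -376903455100600/215199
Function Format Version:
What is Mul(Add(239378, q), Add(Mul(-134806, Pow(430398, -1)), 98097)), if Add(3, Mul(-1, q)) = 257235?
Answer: Rational(-376903455100600, 215199) ≈ -1.7514e+9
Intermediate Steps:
q = -257232 (q = Add(3, Mul(-1, 257235)) = Add(3, -257235) = -257232)
Mul(Add(239378, q), Add(Mul(-134806, Pow(430398, -1)), 98097)) = Mul(Add(239378, -257232), Add(Mul(-134806, Pow(430398, -1)), 98097)) = Mul(-17854, Add(Mul(-134806, Rational(1, 430398)), 98097)) = Mul(-17854, Add(Rational(-67403, 215199), 98097)) = Mul(-17854, Rational(21110308900, 215199)) = Rational(-376903455100600, 215199)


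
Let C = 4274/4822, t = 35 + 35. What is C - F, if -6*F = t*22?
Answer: 1862881/7233 ≈ 257.55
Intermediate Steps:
t = 70
F = -770/3 (F = -35*22/3 = -⅙*1540 = -770/3 ≈ -256.67)
C = 2137/2411 (C = 4274*(1/4822) = 2137/2411 ≈ 0.88635)
C - F = 2137/2411 - 1*(-770/3) = 2137/2411 + 770/3 = 1862881/7233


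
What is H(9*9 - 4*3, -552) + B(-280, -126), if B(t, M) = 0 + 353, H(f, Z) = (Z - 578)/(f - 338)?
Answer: 96087/269 ≈ 357.20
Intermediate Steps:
H(f, Z) = (-578 + Z)/(-338 + f)
B(t, M) = 353
H(9*9 - 4*3, -552) + B(-280, -126) = (-578 - 552)/(-338 + (9*9 - 4*3)) + 353 = -1130/(-338 + (81 - 12)) + 353 = -1130/(-338 + 69) + 353 = -1130/(-269) + 353 = -1/269*(-1130) + 353 = 1130/269 + 353 = 96087/269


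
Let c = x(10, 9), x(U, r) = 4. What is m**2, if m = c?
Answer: 16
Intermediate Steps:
c = 4
m = 4
m**2 = 4**2 = 16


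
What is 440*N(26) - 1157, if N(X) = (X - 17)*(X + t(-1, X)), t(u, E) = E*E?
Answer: 2778763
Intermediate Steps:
t(u, E) = E²
N(X) = (-17 + X)*(X + X²) (N(X) = (X - 17)*(X + X²) = (-17 + X)*(X + X²))
440*N(26) - 1157 = 440*(26*(-17 + 26² - 16*26)) - 1157 = 440*(26*(-17 + 676 - 416)) - 1157 = 440*(26*243) - 1157 = 440*6318 - 1157 = 2779920 - 1157 = 2778763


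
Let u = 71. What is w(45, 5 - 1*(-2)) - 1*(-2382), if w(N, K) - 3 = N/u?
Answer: 169380/71 ≈ 2385.6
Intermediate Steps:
w(N, K) = 3 + N/71
w(45, 5 - 1*(-2)) - 1*(-2382) = (3 + (1/71)*45) - 1*(-2382) = (3 + 45/71) + 2382 = 258/71 + 2382 = 169380/71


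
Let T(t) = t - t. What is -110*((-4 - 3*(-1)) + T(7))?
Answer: 110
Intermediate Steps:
T(t) = 0
-110*((-4 - 3*(-1)) + T(7)) = -110*((-4 - 3*(-1)) + 0) = -110*((-4 + 3) + 0) = -110*(-1 + 0) = -110*(-1) = 110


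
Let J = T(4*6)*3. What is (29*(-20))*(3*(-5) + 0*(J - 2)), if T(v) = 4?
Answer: 8700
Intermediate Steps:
J = 12 (J = 4*3 = 12)
(29*(-20))*(3*(-5) + 0*(J - 2)) = (29*(-20))*(3*(-5) + 0*(12 - 2)) = -580*(-15 + 0*10) = -580*(-15 + 0) = -580*(-15) = 8700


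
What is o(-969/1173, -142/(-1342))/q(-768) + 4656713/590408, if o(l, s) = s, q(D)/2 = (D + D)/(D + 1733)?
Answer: 1194810822917/152126886912 ≈ 7.8540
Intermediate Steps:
q(D) = 4*D/(1733 + D) (q(D) = 2*((D + D)/(D + 1733)) = 2*((2*D)/(1733 + D)) = 2*(2*D/(1733 + D)) = 4*D/(1733 + D))
o(-969/1173, -142/(-1342))/q(-768) + 4656713/590408 = (-142/(-1342))/((4*(-768)/(1733 - 768))) + 4656713/590408 = (-142*(-1/1342))/((4*(-768)/965)) + 4656713*(1/590408) = 71/(671*((4*(-768)*(1/965)))) + 4656713/590408 = 71/(671*(-3072/965)) + 4656713/590408 = (71/671)*(-965/3072) + 4656713/590408 = -68515/2061312 + 4656713/590408 = 1194810822917/152126886912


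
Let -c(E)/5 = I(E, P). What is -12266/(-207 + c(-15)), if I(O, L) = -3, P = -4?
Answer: 6133/96 ≈ 63.885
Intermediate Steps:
c(E) = 15 (c(E) = -5*(-3) = 15)
-12266/(-207 + c(-15)) = -12266/(-207 + 15) = -12266/(-192) = -1/192*(-12266) = 6133/96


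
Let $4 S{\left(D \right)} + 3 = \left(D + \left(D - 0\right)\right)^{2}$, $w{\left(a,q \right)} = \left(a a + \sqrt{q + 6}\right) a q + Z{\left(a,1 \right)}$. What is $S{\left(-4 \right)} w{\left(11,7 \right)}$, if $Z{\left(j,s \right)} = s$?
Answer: $\frac{284199}{2} + \frac{4697 \sqrt{13}}{4} \approx 1.4633 \cdot 10^{5}$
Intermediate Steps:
$w{\left(a,q \right)} = 1 + a q \left(a^{2} + \sqrt{6 + q}\right)$ ($w{\left(a,q \right)} = \left(a a + \sqrt{q + 6}\right) a q + 1 = \left(a^{2} + \sqrt{6 + q}\right) a q + 1 = a \left(a^{2} + \sqrt{6 + q}\right) q + 1 = a q \left(a^{2} + \sqrt{6 + q}\right) + 1 = 1 + a q \left(a^{2} + \sqrt{6 + q}\right)$)
$S{\left(D \right)} = - \frac{3}{4} + D^{2}$ ($S{\left(D \right)} = - \frac{3}{4} + \frac{\left(D + \left(D - 0\right)\right)^{2}}{4} = - \frac{3}{4} + \frac{\left(D + \left(D + 0\right)\right)^{2}}{4} = - \frac{3}{4} + \frac{\left(D + D\right)^{2}}{4} = - \frac{3}{4} + \frac{\left(2 D\right)^{2}}{4} = - \frac{3}{4} + \frac{4 D^{2}}{4} = - \frac{3}{4} + D^{2}$)
$S{\left(-4 \right)} w{\left(11,7 \right)} = \left(- \frac{3}{4} + \left(-4\right)^{2}\right) \left(1 + 7 \cdot 11^{3} + 11 \cdot 7 \sqrt{6 + 7}\right) = \left(- \frac{3}{4} + 16\right) \left(1 + 7 \cdot 1331 + 11 \cdot 7 \sqrt{13}\right) = \frac{61 \left(1 + 9317 + 77 \sqrt{13}\right)}{4} = \frac{61 \left(9318 + 77 \sqrt{13}\right)}{4} = \frac{284199}{2} + \frac{4697 \sqrt{13}}{4}$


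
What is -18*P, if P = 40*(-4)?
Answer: 2880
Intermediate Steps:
P = -160
-18*P = -18*(-160) = 2880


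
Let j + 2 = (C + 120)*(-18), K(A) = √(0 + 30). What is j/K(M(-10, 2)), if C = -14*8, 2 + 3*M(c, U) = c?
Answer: -73*√30/15 ≈ -26.656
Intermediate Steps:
M(c, U) = -⅔ + c/3
C = -112
K(A) = √30
j = -146 (j = -2 + (-112 + 120)*(-18) = -2 + 8*(-18) = -2 - 144 = -146)
j/K(M(-10, 2)) = -146*√30/30 = -73*√30/15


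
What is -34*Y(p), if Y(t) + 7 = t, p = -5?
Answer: 408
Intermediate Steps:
Y(t) = -7 + t
-34*Y(p) = -34*(-7 - 5) = -34*(-12) = 408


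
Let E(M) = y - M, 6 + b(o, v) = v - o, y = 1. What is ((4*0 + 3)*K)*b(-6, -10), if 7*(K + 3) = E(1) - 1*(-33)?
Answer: -360/7 ≈ -51.429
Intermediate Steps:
b(o, v) = -6 + v - o (b(o, v) = -6 + (v - o) = -6 + v - o)
E(M) = 1 - M
K = 12/7 (K = -3 + ((1 - 1*1) - 1*(-33))/7 = -3 + ((1 - 1) + 33)/7 = -3 + (0 + 33)/7 = -3 + (⅐)*33 = -3 + 33/7 = 12/7 ≈ 1.7143)
((4*0 + 3)*K)*b(-6, -10) = ((4*0 + 3)*(12/7))*(-6 - 10 - 1*(-6)) = ((0 + 3)*(12/7))*(-6 - 10 + 6) = (3*(12/7))*(-10) = (36/7)*(-10) = -360/7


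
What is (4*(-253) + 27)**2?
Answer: 970225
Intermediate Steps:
(4*(-253) + 27)**2 = (-1012 + 27)**2 = (-985)**2 = 970225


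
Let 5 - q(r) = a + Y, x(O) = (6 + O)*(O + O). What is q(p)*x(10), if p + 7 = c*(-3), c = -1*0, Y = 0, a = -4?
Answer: 2880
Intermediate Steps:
c = 0
x(O) = 2*O*(6 + O) (x(O) = (6 + O)*(2*O) = 2*O*(6 + O))
p = -7 (p = -7 + 0*(-3) = -7 + 0 = -7)
q(r) = 9 (q(r) = 5 - (-4 + 0) = 5 - 1*(-4) = 5 + 4 = 9)
q(p)*x(10) = 9*(2*10*(6 + 10)) = 9*(2*10*16) = 9*320 = 2880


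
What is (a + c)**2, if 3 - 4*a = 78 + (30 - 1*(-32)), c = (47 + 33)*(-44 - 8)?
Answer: 281467729/16 ≈ 1.7592e+7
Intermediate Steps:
c = -4160 (c = 80*(-52) = -4160)
a = -137/4 (a = 3/4 - (78 + (30 - 1*(-32)))/4 = 3/4 - (78 + (30 + 32))/4 = 3/4 - (78 + 62)/4 = 3/4 - 1/4*140 = 3/4 - 35 = -137/4 ≈ -34.250)
(a + c)**2 = (-137/4 - 4160)**2 = (-16777/4)**2 = 281467729/16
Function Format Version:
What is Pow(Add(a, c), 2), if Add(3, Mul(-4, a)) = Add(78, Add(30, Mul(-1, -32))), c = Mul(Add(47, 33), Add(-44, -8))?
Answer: Rational(281467729, 16) ≈ 1.7592e+7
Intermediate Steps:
c = -4160 (c = Mul(80, -52) = -4160)
a = Rational(-137, 4) (a = Add(Rational(3, 4), Mul(Rational(-1, 4), Add(78, Add(30, Mul(-1, -32))))) = Add(Rational(3, 4), Mul(Rational(-1, 4), Add(78, Add(30, 32)))) = Add(Rational(3, 4), Mul(Rational(-1, 4), Add(78, 62))) = Add(Rational(3, 4), Mul(Rational(-1, 4), 140)) = Add(Rational(3, 4), -35) = Rational(-137, 4) ≈ -34.250)
Pow(Add(a, c), 2) = Pow(Add(Rational(-137, 4), -4160), 2) = Pow(Rational(-16777, 4), 2) = Rational(281467729, 16)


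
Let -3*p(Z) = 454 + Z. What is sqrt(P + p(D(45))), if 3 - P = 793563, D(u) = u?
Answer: I*sqrt(7143537)/3 ≈ 890.91*I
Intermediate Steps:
P = -793560 (P = 3 - 1*793563 = 3 - 793563 = -793560)
p(Z) = -454/3 - Z/3 (p(Z) = -(454 + Z)/3 = -454/3 - Z/3)
sqrt(P + p(D(45))) = sqrt(-793560 + (-454/3 - 1/3*45)) = sqrt(-793560 + (-454/3 - 15)) = sqrt(-793560 - 499/3) = sqrt(-2381179/3) = I*sqrt(7143537)/3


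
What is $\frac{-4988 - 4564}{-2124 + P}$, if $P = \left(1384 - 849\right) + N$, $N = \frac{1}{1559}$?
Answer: $\frac{2481928}{412875} \approx 6.0113$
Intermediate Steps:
$N = \frac{1}{1559} \approx 0.00064144$
$P = \frac{834066}{1559}$ ($P = \left(1384 - 849\right) + \frac{1}{1559} = 535 + \frac{1}{1559} = \frac{834066}{1559} \approx 535.0$)
$\frac{-4988 - 4564}{-2124 + P} = \frac{-4988 - 4564}{-2124 + \frac{834066}{1559}} = - \frac{9552}{- \frac{2477250}{1559}} = \left(-9552\right) \left(- \frac{1559}{2477250}\right) = \frac{2481928}{412875}$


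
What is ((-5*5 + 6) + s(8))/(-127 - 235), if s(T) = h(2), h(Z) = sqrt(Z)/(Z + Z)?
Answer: 19/362 - sqrt(2)/1448 ≈ 0.051509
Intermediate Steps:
h(Z) = 1/(2*sqrt(Z)) (h(Z) = sqrt(Z)/((2*Z)) = (1/(2*Z))*sqrt(Z) = 1/(2*sqrt(Z)))
s(T) = sqrt(2)/4 (s(T) = 1/(2*sqrt(2)) = (sqrt(2)/2)/2 = sqrt(2)/4)
((-5*5 + 6) + s(8))/(-127 - 235) = ((-5*5 + 6) + sqrt(2)/4)/(-127 - 235) = ((-25 + 6) + sqrt(2)/4)/(-362) = (-19 + sqrt(2)/4)*(-1/362) = 19/362 - sqrt(2)/1448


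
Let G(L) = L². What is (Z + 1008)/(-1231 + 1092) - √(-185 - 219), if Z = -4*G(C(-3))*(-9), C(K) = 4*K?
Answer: -6192/139 - 2*I*√101 ≈ -44.547 - 20.1*I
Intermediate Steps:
Z = 5184 (Z = -4*(4*(-3))²*(-9) = -4*(-12)²*(-9) = -4*144*(-9) = -576*(-9) = 5184)
(Z + 1008)/(-1231 + 1092) - √(-185 - 219) = (5184 + 1008)/(-1231 + 1092) - √(-185 - 219) = 6192/(-139) - √(-404) = 6192*(-1/139) - 2*I*√101 = -6192/139 - 2*I*√101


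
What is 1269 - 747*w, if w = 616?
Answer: -458883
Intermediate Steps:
1269 - 747*w = 1269 - 747*616 = 1269 - 460152 = -458883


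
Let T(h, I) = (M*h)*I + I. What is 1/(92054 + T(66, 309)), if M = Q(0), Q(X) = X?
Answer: 1/92363 ≈ 1.0827e-5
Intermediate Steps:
M = 0
T(h, I) = I (T(h, I) = (0*h)*I + I = 0*I + I = 0 + I = I)
1/(92054 + T(66, 309)) = 1/(92054 + 309) = 1/92363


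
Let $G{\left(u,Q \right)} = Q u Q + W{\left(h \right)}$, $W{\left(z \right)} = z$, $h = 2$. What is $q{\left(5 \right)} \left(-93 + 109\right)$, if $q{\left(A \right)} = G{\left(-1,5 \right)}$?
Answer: $-368$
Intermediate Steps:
$G{\left(u,Q \right)} = 2 + u Q^{2}$ ($G{\left(u,Q \right)} = Q u Q + 2 = u Q^{2} + 2 = 2 + u Q^{2}$)
$q{\left(A \right)} = -23$ ($q{\left(A \right)} = 2 - 5^{2} = 2 - 25 = -23$)
$q{\left(5 \right)} \left(-93 + 109\right) = - 23 \left(-93 + 109\right) = \left(-23\right) 16 = -368$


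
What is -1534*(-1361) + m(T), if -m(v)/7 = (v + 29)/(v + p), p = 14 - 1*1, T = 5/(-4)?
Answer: 98124601/47 ≈ 2.0878e+6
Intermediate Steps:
T = -5/4 (T = 5*(-¼) = -5/4 ≈ -1.2500)
p = 13 (p = 14 - 1 = 13)
m(v) = -7*(29 + v)/(13 + v) (m(v) = -7*(v + 29)/(v + 13) = -7*(29 + v)/(13 + v))
-1534*(-1361) + m(T) = -1534*(-1361) + 7*(-29 - 1*(-5/4))/(13 - 5/4) = 2087774 + 7*(-29 + 5/4)/(47/4) = 2087774 + 7*(4/47)*(-111/4) = 2087774 - 777/47 = 98124601/47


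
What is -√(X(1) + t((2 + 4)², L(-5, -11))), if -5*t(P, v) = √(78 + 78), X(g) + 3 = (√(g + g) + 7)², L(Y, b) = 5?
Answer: -√(1200 - 10*√39 + 350*√2)/5 ≈ -8.0809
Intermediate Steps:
X(g) = -3 + (7 + √2*√g)² (X(g) = -3 + (√(g + g) + 7)² = -3 + (√(2*g) + 7)² = -3 + (√2*√g + 7)² = -3 + (7 + √2*√g)²)
t(P, v) = -2*√39/5 (t(P, v) = -√(78 + 78)/5 = -2*√39/5)
-√(X(1) + t((2 + 4)², L(-5, -11))) = -√((-3 + (7 + √2*√1)²) - 2*√39/5) = -√((-3 + (7 + √2*1)²) - 2*√39/5) = -√((-3 + (7 + √2)²) - 2*√39/5) = -√(-3 + (7 + √2)² - 2*√39/5)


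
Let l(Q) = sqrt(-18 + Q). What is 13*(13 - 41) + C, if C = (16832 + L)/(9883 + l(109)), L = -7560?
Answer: -17730777248/48836799 - 4636*sqrt(91)/48836799 ≈ -363.06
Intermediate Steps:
C = 9272/(9883 + sqrt(91)) (C = (16832 - 7560)/(9883 + sqrt(-18 + 109)) = 9272/(9883 + sqrt(91)) ≈ 0.93727)
13*(13 - 41) + C = 13*(13 - 41) + (45817588/48836799 - 4636*sqrt(91)/48836799) = 13*(-28) + (45817588/48836799 - 4636*sqrt(91)/48836799) = -364 + (45817588/48836799 - 4636*sqrt(91)/48836799) = -17730777248/48836799 - 4636*sqrt(91)/48836799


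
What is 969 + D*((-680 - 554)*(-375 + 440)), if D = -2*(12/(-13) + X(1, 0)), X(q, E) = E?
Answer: -147111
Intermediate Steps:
D = 24/13 (D = -2*(12/(-13) + 0) = -2*(12*(-1/13) + 0) = -2*(-12/13 + 0) = -2*(-12/13) = 24/13 ≈ 1.8462)
969 + D*((-680 - 554)*(-375 + 440)) = 969 + 24*((-680 - 554)*(-375 + 440))/13 = 969 + 24*(-1234*65)/13 = 969 + (24/13)*(-80210) = 969 - 148080 = -147111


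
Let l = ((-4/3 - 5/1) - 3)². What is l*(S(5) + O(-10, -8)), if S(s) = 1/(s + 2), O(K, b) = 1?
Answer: 896/9 ≈ 99.556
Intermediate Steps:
l = 784/9 (l = ((-4*⅓ - 5*1) - 3)² = ((-4/3 - 5) - 3)² = (-19/3 - 3)² = (-28/3)² = 784/9 ≈ 87.111)
S(s) = 1/(2 + s)
l*(S(5) + O(-10, -8)) = 784*(1/(2 + 5) + 1)/9 = 784*(1/7 + 1)/9 = 784*(⅐ + 1)/9 = (784/9)*(8/7) = 896/9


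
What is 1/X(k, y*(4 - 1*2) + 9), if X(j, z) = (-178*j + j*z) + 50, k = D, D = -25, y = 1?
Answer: 1/4225 ≈ 0.00023669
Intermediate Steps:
k = -25
X(j, z) = 50 - 178*j + j*z
1/X(k, y*(4 - 1*2) + 9) = 1/(50 - 178*(-25) - 25*(1*(4 - 1*2) + 9)) = 1/(50 + 4450 - 25*(1*(4 - 2) + 9)) = 1/(50 + 4450 - 25*(1*2 + 9)) = 1/(50 + 4450 - 25*(2 + 9)) = 1/(50 + 4450 - 25*11) = 1/(50 + 4450 - 275) = 1/4225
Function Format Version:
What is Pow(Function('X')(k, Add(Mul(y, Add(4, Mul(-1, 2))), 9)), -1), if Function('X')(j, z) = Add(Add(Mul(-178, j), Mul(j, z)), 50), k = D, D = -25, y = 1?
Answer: Rational(1, 4225) ≈ 0.00023669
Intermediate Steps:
k = -25
Function('X')(j, z) = Add(50, Mul(-178, j), Mul(j, z))
Pow(Function('X')(k, Add(Mul(y, Add(4, Mul(-1, 2))), 9)), -1) = Pow(Add(50, Mul(-178, -25), Mul(-25, Add(Mul(1, Add(4, Mul(-1, 2))), 9))), -1) = Pow(Add(50, 4450, Mul(-25, Add(Mul(1, Add(4, -2)), 9))), -1) = Pow(Add(50, 4450, Mul(-25, Add(Mul(1, 2), 9))), -1) = Pow(Add(50, 4450, Mul(-25, Add(2, 9))), -1) = Pow(Add(50, 4450, Mul(-25, 11)), -1) = Pow(Add(50, 4450, -275), -1) = Pow(4225, -1) = Rational(1, 4225)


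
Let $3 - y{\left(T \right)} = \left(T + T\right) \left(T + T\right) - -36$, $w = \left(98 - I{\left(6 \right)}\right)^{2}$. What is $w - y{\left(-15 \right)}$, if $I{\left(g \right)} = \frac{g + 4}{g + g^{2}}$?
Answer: $\frac{4626262}{441} \approx 10490.0$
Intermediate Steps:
$I{\left(g \right)} = \frac{4 + g}{g + g^{2}}$
$w = \frac{4214809}{441}$ ($w = \left(98 - \frac{4 + 6}{6 \left(1 + 6\right)}\right)^{2} = \left(98 - \frac{1}{6} \cdot \frac{1}{7} \cdot 10\right)^{2} = \left(98 - \frac{5}{21}\right)^{2} = \left(\frac{2053}{21}\right)^{2} = \frac{4214809}{441} \approx 9557.4$)
$y{\left(T \right)} = -33 - 4 T^{2}$ ($y{\left(T \right)} = 3 - \left(\left(T + T\right) \left(T + T\right) - -36\right) = 3 - \left(2 T 2 T + 36\right) = 3 - \left(4 T^{2} + 36\right) = 3 - \left(36 + 4 T^{2}\right) = -33 - 4 T^{2}$)
$w - y{\left(-15 \right)} = \frac{4214809}{441} - \left(-33 - 4 \left(-15\right)^{2}\right) = \frac{4214809}{441} - \left(-33 - 900\right) = \frac{4214809}{441} - -933 = \frac{4214809}{441} + 933 = \frac{4626262}{441}$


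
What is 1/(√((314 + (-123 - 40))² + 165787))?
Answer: √47147/94294 ≈ 0.0023027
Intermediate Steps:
1/(√((314 + (-123 - 40))² + 165787)) = 1/(√((314 - 163)² + 165787)) = 1/(√(151² + 165787)) = 1/(√(22801 + 165787)) = 1/(√188588) = 1/(2*√47147) = √47147/94294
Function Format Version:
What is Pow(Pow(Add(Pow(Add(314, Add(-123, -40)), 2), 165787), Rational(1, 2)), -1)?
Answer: Mul(Rational(1, 94294), Pow(47147, Rational(1, 2))) ≈ 0.0023027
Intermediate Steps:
Pow(Pow(Add(Pow(Add(314, Add(-123, -40)), 2), 165787), Rational(1, 2)), -1) = Pow(Pow(Add(Pow(Add(314, -163), 2), 165787), Rational(1, 2)), -1) = Pow(Pow(Add(Pow(151, 2), 165787), Rational(1, 2)), -1) = Pow(Pow(Add(22801, 165787), Rational(1, 2)), -1) = Pow(Pow(188588, Rational(1, 2)), -1) = Pow(Mul(2, Pow(47147, Rational(1, 2))), -1) = Mul(Rational(1, 94294), Pow(47147, Rational(1, 2)))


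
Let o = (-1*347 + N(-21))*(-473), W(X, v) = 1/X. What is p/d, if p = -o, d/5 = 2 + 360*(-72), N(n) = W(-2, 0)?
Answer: 65747/51836 ≈ 1.2684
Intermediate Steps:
N(n) = -1/2 (N(n) = 1/(-2) = -1/2)
d = -129590 (d = 5*(2 + 360*(-72)) = 5*(2 - 25920) = 5*(-25918) = -129590)
o = 328735/2 (o = (-1*347 - 1/2)*(-473) = (-347 - 1/2)*(-473) = -695/2*(-473) = 328735/2 ≈ 1.6437e+5)
p = -328735/2 (p = -1*328735/2 = -328735/2 ≈ -1.6437e+5)
p/d = -328735/2/(-129590) = -328735/2*(-1/129590) = 65747/51836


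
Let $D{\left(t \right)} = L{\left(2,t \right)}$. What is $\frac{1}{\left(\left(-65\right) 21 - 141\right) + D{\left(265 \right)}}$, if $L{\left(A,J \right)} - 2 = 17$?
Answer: $- \frac{1}{1487} \approx -0.00067249$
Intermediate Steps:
$L{\left(A,J \right)} = 19$ ($L{\left(A,J \right)} = 2 + 17 = 19$)
$D{\left(t \right)} = 19$
$\frac{1}{\left(\left(-65\right) 21 - 141\right) + D{\left(265 \right)}} = \frac{1}{\left(\left(-65\right) 21 - 141\right) + 19} = \frac{1}{\left(-1365 - 141\right) + 19} = \frac{1}{-1506 + 19} = \frac{1}{-1487} = - \frac{1}{1487}$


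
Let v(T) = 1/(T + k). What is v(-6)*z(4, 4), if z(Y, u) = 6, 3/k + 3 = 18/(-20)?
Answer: -39/44 ≈ -0.88636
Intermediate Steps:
k = -10/13 (k = 3/(-3 + 18/(-20)) = 3/(-3 + 18*(-1/20)) = 3/(-3 - 9/10) = 3/(-39/10) = 3*(-10/39) = -10/13 ≈ -0.76923)
v(T) = 1/(-10/13 + T) (v(T) = 1/(T - 10/13) = 1/(-10/13 + T))
v(-6)*z(4, 4) = (13/(-10 + 13*(-6)))*6 = (13/(-10 - 78))*6 = (13/(-88))*6 = (13*(-1/88))*6 = -13/88*6 = -39/44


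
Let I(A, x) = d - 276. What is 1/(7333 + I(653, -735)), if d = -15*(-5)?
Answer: 1/7132 ≈ 0.00014021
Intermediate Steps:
d = 75
I(A, x) = -201 (I(A, x) = 75 - 276 = -201)
1/(7333 + I(653, -735)) = 1/(7333 - 201) = 1/7132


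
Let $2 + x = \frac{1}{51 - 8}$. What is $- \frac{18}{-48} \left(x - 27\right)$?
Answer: $- \frac{1869}{172} \approx -10.866$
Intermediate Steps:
$x = - \frac{85}{43}$ ($x = -2 + \frac{1}{51 - 8} = -2 + \frac{1}{43} = - \frac{85}{43} \approx -1.9767$)
$- \frac{18}{-48} \left(x - 27\right) = - \frac{18}{-48} \left(- \frac{85}{43} - 27\right) = \left(-18\right) \left(- \frac{1}{48}\right) \left(- \frac{1246}{43}\right) = \frac{3}{8} \left(- \frac{1246}{43}\right) = - \frac{1869}{172}$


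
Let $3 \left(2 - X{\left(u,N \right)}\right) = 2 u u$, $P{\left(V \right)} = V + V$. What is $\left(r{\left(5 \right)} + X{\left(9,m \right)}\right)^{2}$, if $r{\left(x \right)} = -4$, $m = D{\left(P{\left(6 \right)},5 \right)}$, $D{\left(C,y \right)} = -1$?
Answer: $3136$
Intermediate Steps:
$P{\left(V \right)} = 2 V$
$m = -1$
$X{\left(u,N \right)} = 2 - \frac{2 u^{2}}{3}$ ($X{\left(u,N \right)} = 2 - \frac{2 u u}{3} = 2 - \frac{2 u^{2}}{3}$)
$\left(r{\left(5 \right)} + X{\left(9,m \right)}\right)^{2} = \left(-4 + \left(2 - \frac{2 \cdot 9^{2}}{3}\right)\right)^{2} = \left(-4 + \left(2 - 54\right)\right)^{2} = \left(-4 - 52\right)^{2} = \left(-56\right)^{2} = 3136$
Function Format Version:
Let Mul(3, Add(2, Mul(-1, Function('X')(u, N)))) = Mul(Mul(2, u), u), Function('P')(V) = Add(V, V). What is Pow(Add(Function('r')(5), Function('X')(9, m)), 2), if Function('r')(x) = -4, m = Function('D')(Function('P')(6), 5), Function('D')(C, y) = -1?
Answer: 3136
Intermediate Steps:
Function('P')(V) = Mul(2, V)
m = -1
Function('X')(u, N) = Add(2, Mul(Rational(-2, 3), Pow(u, 2))) (Function('X')(u, N) = Add(2, Mul(Rational(-1, 3), Mul(Mul(2, u), u))) = Add(2, Mul(Rational(-1, 3), Mul(2, Pow(u, 2)))) = Add(2, Mul(Rational(-2, 3), Pow(u, 2))))
Pow(Add(Function('r')(5), Function('X')(9, m)), 2) = Pow(Add(-4, Add(2, Mul(Rational(-2, 3), Pow(9, 2)))), 2) = Pow(Add(-4, Add(2, Mul(Rational(-2, 3), 81))), 2) = Pow(Add(-4, Add(2, -54)), 2) = Pow(Add(-4, -52), 2) = Pow(-56, 2) = 3136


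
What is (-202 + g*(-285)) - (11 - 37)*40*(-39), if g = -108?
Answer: -9982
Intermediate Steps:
(-202 + g*(-285)) - (11 - 37)*40*(-39) = (-202 - 108*(-285)) - (11 - 37)*40*(-39) = (-202 + 30780) - (-26*40)*(-39) = 30578 - (-1040)*(-39) = 30578 - 1*40560 = 30578 - 40560 = -9982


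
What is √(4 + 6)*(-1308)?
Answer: -1308*√10 ≈ -4136.3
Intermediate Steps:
√(4 + 6)*(-1308) = √10*(-1308) = -1308*√10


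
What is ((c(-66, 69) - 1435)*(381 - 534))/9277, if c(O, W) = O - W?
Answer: 240210/9277 ≈ 25.893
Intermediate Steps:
((c(-66, 69) - 1435)*(381 - 534))/9277 = (((-66 - 1*69) - 1435)*(381 - 534))/9277 = (((-66 - 69) - 1435)*(-153))*(1/9277) = ((-135 - 1435)*(-153))*(1/9277) = -1570*(-153)*(1/9277) = 240210*(1/9277) = 240210/9277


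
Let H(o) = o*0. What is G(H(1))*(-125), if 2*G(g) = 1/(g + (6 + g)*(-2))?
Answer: 125/24 ≈ 5.2083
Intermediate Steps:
H(o) = 0
G(g) = 1/(2*(-12 - g)) (G(g) = 1/(2*(g + (6 + g)*(-2))) = 1/(2*(g + (-12 - 2*g))) = 1/(2*(-12 - g)))
G(H(1))*(-125) = -1/(24 + 2*0)*(-125) = -1/(24 + 0)*(-125) = -1/24*(-125) = 125/24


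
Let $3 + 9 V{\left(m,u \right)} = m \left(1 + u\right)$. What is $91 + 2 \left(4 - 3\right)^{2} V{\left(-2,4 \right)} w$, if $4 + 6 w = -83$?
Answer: $\frac{1196}{9} \approx 132.89$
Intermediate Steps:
$w = - \frac{29}{2}$ ($w = - \frac{2}{3} + \frac{1}{6} \left(-83\right) = - \frac{2}{3} - \frac{83}{6} = - \frac{29}{2} \approx -14.5$)
$V{\left(m,u \right)} = - \frac{1}{3} + \frac{m \left(1 + u\right)}{9}$
$91 + 2 \left(4 - 3\right)^{2} V{\left(-2,4 \right)} w = 91 + 2 \left(4 - 3\right)^{2} \left(- \frac{1}{3} + \frac{1}{9} \left(-2\right) + \frac{1}{9} \left(-2\right) 4\right) \left(- \frac{29}{2}\right) = 91 + 2 \cdot 1^{2} \left(- \frac{1}{3} - \frac{2}{9} - \frac{8}{9}\right) \left(- \frac{29}{2}\right) = 91 + 2 \cdot 1 \left(- \frac{13}{9}\right) \left(- \frac{29}{2}\right) = 91 + 2 \left(- \frac{13}{9}\right) \left(- \frac{29}{2}\right) = 91 - - \frac{377}{9} = 91 + \frac{377}{9} = \frac{1196}{9}$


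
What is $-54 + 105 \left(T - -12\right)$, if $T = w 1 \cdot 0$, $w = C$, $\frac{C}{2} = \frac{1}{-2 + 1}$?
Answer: $1206$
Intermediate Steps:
$C = -2$ ($C = \frac{2}{-2 + 1} = \frac{2}{-1} = 2 \left(-1\right) = -2$)
$w = -2$
$T = 0$ ($T = \left(-2\right) 1 \cdot 0 = \left(-2\right) 0 = 0$)
$-54 + 105 \left(T - -12\right) = -54 + 105 \left(0 - -12\right) = -54 + 105 \left(0 + 12\right) = -54 + 105 \cdot 12 = -54 + 1260 = 1206$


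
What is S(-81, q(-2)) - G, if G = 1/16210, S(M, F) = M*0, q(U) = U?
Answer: -1/16210 ≈ -6.1690e-5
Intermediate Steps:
S(M, F) = 0
G = 1/16210 ≈ 6.1690e-5
S(-81, q(-2)) - G = 0 - 1*1/16210 = 0 - 1/16210 = -1/16210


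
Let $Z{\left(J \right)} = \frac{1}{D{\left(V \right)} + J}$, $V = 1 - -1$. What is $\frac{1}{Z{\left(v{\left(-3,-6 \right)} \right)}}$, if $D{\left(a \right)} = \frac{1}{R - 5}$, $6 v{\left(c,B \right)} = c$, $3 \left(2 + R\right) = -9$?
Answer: $- \frac{3}{5} \approx -0.6$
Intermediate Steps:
$R = -5$ ($R = -2 + \frac{1}{3} \left(-9\right) = -2 - 3 = -5$)
$V = 2$ ($V = 1 + 1 = 2$)
$v{\left(c,B \right)} = \frac{c}{6}$
$D{\left(a \right)} = - \frac{1}{10}$ ($D{\left(a \right)} = \frac{1}{-5 - 5} = \frac{1}{-10} = - \frac{1}{10}$)
$Z{\left(J \right)} = \frac{1}{- \frac{1}{10} + J}$
$\frac{1}{Z{\left(v{\left(-3,-6 \right)} \right)}} = \frac{1}{10 \frac{1}{-1 + 10 \cdot \frac{1}{6} \left(-3\right)}} = \frac{1}{10 \frac{1}{-1 + 10 \left(- \frac{1}{2}\right)}} = \frac{1}{10 \frac{1}{-1 - 5}} = \frac{1}{10 \frac{1}{-6}} = \frac{1}{10 \left(- \frac{1}{6}\right)} = \frac{1}{- \frac{5}{3}} = - \frac{3}{5}$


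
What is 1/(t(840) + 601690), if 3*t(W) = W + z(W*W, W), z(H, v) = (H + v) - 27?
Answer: 1/837441 ≈ 1.1941e-6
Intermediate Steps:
z(H, v) = -27 + H + v
t(W) = -9 + W**2/3 + 2*W/3 (t(W) = (W + (-27 + W*W + W))/3 = (W + (-27 + W**2 + W))/3 = (W + (-27 + W + W**2))/3 = (-27 + W**2 + 2*W)/3 = -9 + W**2/3 + 2*W/3)
1/(t(840) + 601690) = 1/((-9 + (1/3)*840**2 + (2/3)*840) + 601690) = 1/((-9 + (1/3)*705600 + 560) + 601690) = 1/((-9 + 235200 + 560) + 601690) = 1/(235751 + 601690) = 1/837441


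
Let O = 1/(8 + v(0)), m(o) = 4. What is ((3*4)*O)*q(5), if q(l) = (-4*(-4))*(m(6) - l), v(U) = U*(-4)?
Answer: -24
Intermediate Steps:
v(U) = -4*U
O = ⅛ (O = 1/(8 - 4*0) = 1/(8 + 0) = 1/8 = ⅛ ≈ 0.12500)
q(l) = 64 - 16*l (q(l) = (-4*(-4))*(4 - l) = 16*(4 - l) = 64 - 16*l)
((3*4)*O)*q(5) = ((3*4)*(⅛))*(64 - 16*5) = (12*(⅛))*(64 - 80) = (3/2)*(-16) = -24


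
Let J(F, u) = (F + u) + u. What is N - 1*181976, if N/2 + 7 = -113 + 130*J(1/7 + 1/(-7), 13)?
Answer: -175456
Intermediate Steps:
J(F, u) = F + 2*u
N = 6520 (N = -14 + 2*(-113 + 130*((1/7 + 1/(-7)) + 2*13)) = -14 + 2*(-113 + 130*((1*(⅐) + 1*(-⅐)) + 26)) = -14 + 2*(-113 + 130*((⅐ - ⅐) + 26)) = -14 + 2*(-113 + 130*(0 + 26)) = -14 + 2*(-113 + 130*26) = -14 + 2*(-113 + 3380) = -14 + 2*3267 = -14 + 6534 = 6520)
N - 1*181976 = 6520 - 1*181976 = 6520 - 181976 = -175456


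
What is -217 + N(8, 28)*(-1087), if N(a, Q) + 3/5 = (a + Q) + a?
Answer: -236964/5 ≈ -47393.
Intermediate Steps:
N(a, Q) = -3/5 + Q + 2*a (N(a, Q) = -3/5 + ((a + Q) + a) = -3/5 + ((Q + a) + a) = -3/5 + (Q + 2*a) = -3/5 + Q + 2*a)
-217 + N(8, 28)*(-1087) = -217 + (-3/5 + 28 + 2*8)*(-1087) = -217 + (-3/5 + 28 + 16)*(-1087) = -217 + (217/5)*(-1087) = -217 - 235879/5 = -236964/5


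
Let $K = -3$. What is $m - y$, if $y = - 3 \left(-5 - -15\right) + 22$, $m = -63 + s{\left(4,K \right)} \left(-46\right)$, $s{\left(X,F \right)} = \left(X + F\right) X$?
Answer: $-239$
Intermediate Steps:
$s{\left(X,F \right)} = X \left(F + X\right)$ ($s{\left(X,F \right)} = \left(F + X\right) X = X \left(F + X\right)$)
$m = -247$ ($m = -63 + 4 \left(-3 + 4\right) \left(-46\right) = -63 + 4 \cdot 1 \left(-46\right) = -63 + 4 \left(-46\right) = -63 - 184 = -247$)
$y = -8$ ($y = - 3 \left(-5 + 15\right) + 22 = \left(-3\right) 10 + 22 = -30 + 22 = -8$)
$m - y = -247 - -8 = -247 + 8 = -239$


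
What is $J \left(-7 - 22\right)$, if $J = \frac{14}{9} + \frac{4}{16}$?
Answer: $- \frac{1885}{36} \approx -52.361$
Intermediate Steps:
$J = \frac{65}{36}$ ($J = 14 \cdot \frac{1}{9} + 4 \cdot \frac{1}{16} = \frac{14}{9} + \frac{1}{4} = \frac{65}{36} \approx 1.8056$)
$J \left(-7 - 22\right) = \frac{65 \left(-7 - 22\right)}{36} = \frac{65}{36} \left(-29\right) = - \frac{1885}{36}$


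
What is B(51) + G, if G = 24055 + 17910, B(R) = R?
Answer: 42016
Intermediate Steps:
G = 41965
B(51) + G = 51 + 41965 = 42016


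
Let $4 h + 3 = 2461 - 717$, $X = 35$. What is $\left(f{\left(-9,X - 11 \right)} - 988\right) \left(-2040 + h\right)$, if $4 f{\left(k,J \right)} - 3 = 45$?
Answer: $1566236$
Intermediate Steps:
$f{\left(k,J \right)} = 12$ ($f{\left(k,J \right)} = \frac{3}{4} + \frac{1}{4} \cdot 45 = \frac{3}{4} + \frac{45}{4} = 12$)
$h = \frac{1741}{4}$ ($h = - \frac{3}{4} + \frac{2461 - 717}{4} = - \frac{3}{4} + \frac{1}{4} \cdot 1744 = - \frac{3}{4} + 436 = \frac{1741}{4} \approx 435.25$)
$\left(f{\left(-9,X - 11 \right)} - 988\right) \left(-2040 + h\right) = \left(12 - 988\right) \left(-2040 + \frac{1741}{4}\right) = \left(12 + \left(-1467 + 479\right)\right) \left(- \frac{6419}{4}\right) = \left(12 - 988\right) \left(- \frac{6419}{4}\right) = \left(-976\right) \left(- \frac{6419}{4}\right) = 1566236$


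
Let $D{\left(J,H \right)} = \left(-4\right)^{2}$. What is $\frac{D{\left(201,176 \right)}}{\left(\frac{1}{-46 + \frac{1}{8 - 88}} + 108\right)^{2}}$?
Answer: $\frac{13549761}{9873800689} \approx 0.0013723$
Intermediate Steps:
$D{\left(J,H \right)} = 16$
$\frac{D{\left(201,176 \right)}}{\left(\frac{1}{-46 + \frac{1}{8 - 88}} + 108\right)^{2}} = \frac{16}{\left(\frac{1}{-46 + \frac{1}{8 - 88}} + 108\right)^{2}} = \frac{16}{\left(\frac{1}{-46 + \frac{1}{-80}} + 108\right)^{2}} = \frac{16}{\left(\frac{1}{-46 - \frac{1}{80}} + 108\right)^{2}} = \frac{16}{\left(\frac{1}{- \frac{3681}{80}} + 108\right)^{2}} = \frac{16}{\left(- \frac{80}{3681} + 108\right)^{2}} = \frac{16}{\left(\frac{397468}{3681}\right)^{2}} = \frac{16}{\frac{157980811024}{13549761}} = 16 \cdot \frac{13549761}{157980811024} = \frac{13549761}{9873800689}$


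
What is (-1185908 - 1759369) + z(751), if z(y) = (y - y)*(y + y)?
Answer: -2945277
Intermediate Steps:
z(y) = 0 (z(y) = 0*(2*y) = 0)
(-1185908 - 1759369) + z(751) = (-1185908 - 1759369) + 0 = -2945277 + 0 = -2945277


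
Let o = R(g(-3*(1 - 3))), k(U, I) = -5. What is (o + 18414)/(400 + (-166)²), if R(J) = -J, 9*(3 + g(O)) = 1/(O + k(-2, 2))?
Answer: 41438/62901 ≈ 0.65878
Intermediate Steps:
g(O) = -3 + 1/(9*(-5 + O)) (g(O) = -3 + 1/(9*(O - 5)) = -3 + 1/(9*(-5 + O)))
o = 26/9 (o = -(136 - (-81)*(1 - 3))/(9*(-5 - 3*(1 - 3))) = -(136 - (-81)*(-2))/(9*(-5 - 3*(-2))) = -(136 - 27*6)/(9*(-5 + 6)) = -(136 - 162)/(9*1) = -(-26)/9 = -1*(-26/9) = 26/9 ≈ 2.8889)
(o + 18414)/(400 + (-166)²) = (26/9 + 18414)/(400 + (-166)²) = 165752/(9*(400 + 27556)) = (165752/9)/27956 = (165752/9)*(1/27956) = 41438/62901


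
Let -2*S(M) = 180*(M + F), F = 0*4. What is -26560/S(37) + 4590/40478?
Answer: 1473487/182151 ≈ 8.0894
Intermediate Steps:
F = 0
S(M) = -90*M (S(M) = -90*(M + 0) = -90*M)
-26560/S(37) + 4590/40478 = -26560/((-90*37)) + 4590/40478 = -26560/(-3330) + 4590*(1/40478) = -26560*(-1/3330) + 2295/20239 = 2656/333 + 2295/20239 = 1473487/182151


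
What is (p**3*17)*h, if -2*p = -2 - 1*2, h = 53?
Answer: 7208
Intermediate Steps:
p = 2 (p = -(-2 - 1*2)/2 = -(-2 - 2)/2 = -1/2*(-4) = 2)
(p**3*17)*h = (2**3*17)*53 = (8*17)*53 = 136*53 = 7208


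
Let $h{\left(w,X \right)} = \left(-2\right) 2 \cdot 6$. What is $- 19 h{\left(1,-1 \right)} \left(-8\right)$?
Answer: $-3648$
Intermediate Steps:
$h{\left(w,X \right)} = -24$ ($h{\left(w,X \right)} = \left(-4\right) 6 = -24$)
$- 19 h{\left(1,-1 \right)} \left(-8\right) = \left(-19\right) \left(-24\right) \left(-8\right) = 456 \left(-8\right) = -3648$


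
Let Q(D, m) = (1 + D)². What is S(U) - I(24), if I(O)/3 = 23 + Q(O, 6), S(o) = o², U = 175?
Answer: 28681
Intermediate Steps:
I(O) = 69 + 3*(1 + O)² (I(O) = 3*(23 + (1 + O)²) = 69 + 3*(1 + O)²)
S(U) - I(24) = 175² - (69 + 3*(1 + 24)²) = 30625 - (69 + 3*25²) = 30625 - (69 + 3*625) = 30625 - (69 + 1875) = 30625 - 1*1944 = 30625 - 1944 = 28681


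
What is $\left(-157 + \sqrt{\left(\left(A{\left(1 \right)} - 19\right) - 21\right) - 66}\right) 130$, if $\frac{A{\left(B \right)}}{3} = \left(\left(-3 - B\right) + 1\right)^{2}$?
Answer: $-20410 + 130 i \sqrt{79} \approx -20410.0 + 1155.5 i$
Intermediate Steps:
$A{\left(B \right)} = 3 \left(-2 - B\right)^{2}$ ($A{\left(B \right)} = 3 \left(\left(-3 - B\right) + 1\right)^{2} = 3 \left(-2 - B\right)^{2}$)
$\left(-157 + \sqrt{\left(\left(A{\left(1 \right)} - 19\right) - 21\right) - 66}\right) 130 = \left(-157 + \sqrt{\left(\left(3 \left(2 + 1\right)^{2} - 19\right) - 21\right) - 66}\right) 130 = \left(-157 + \sqrt{\left(\left(3 \cdot 3^{2} - 19\right) - 21\right) - 66}\right) 130 = \left(-157 + \sqrt{\left(\left(3 \cdot 9 - 19\right) - 21\right) - 66}\right) 130 = \left(-157 + \sqrt{\left(\left(27 - 19\right) - 21\right) - 66}\right) 130 = \left(-157 + \sqrt{\left(8 - 21\right) - 66}\right) 130 = \left(-157 + \sqrt{-13 - 66}\right) 130 = \left(-157 + \sqrt{-79}\right) 130 = \left(-157 + i \sqrt{79}\right) 130 = -20410 + 130 i \sqrt{79}$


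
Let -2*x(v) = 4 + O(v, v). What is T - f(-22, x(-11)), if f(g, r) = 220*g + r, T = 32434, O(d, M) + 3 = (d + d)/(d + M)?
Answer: 37275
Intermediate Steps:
O(d, M) = -3 + 2*d/(M + d) (O(d, M) = -3 + (d + d)/(d + M) = -3 + (2*d)/(M + d) = -3 + 2*d/(M + d))
x(v) = -1 (x(v) = -(4 + (-v - 3*v)/(v + v))/2 = -(4 + (-4*v)/((2*v)))/2 = -(4 + (1/(2*v))*(-4*v))/2 = -(4 - 2)/2 = -1/2*2 = -1)
f(g, r) = r + 220*g
T - f(-22, x(-11)) = 32434 - (-1 + 220*(-22)) = 32434 - (-1 - 4840) = 32434 - 1*(-4841) = 32434 + 4841 = 37275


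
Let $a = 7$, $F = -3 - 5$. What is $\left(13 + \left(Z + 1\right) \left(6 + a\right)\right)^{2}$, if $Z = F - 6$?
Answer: $24336$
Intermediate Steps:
$F = -8$ ($F = -3 - 5 = -8$)
$Z = -14$ ($Z = -8 - 6 = -14$)
$\left(13 + \left(Z + 1\right) \left(6 + a\right)\right)^{2} = \left(13 + \left(-14 + 1\right) \left(6 + 7\right)\right)^{2} = \left(13 - 169\right)^{2} = \left(-156\right)^{2} = 24336$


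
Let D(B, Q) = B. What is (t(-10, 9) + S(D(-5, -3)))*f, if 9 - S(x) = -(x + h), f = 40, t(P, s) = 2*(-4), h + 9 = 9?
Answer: -160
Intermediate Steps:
h = 0 (h = -9 + 9 = 0)
t(P, s) = -8
S(x) = 9 + x (S(x) = 9 - (-1)*(x + 0) = 9 - (-1)*x = 9 + x)
(t(-10, 9) + S(D(-5, -3)))*f = (-8 + (9 - 5))*40 = (-8 + 4)*40 = -4*40 = -160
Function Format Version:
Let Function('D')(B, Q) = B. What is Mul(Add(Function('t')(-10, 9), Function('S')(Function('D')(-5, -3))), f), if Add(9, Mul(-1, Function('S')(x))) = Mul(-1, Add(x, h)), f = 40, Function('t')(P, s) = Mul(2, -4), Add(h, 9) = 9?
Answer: -160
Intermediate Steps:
h = 0 (h = Add(-9, 9) = 0)
Function('t')(P, s) = -8
Function('S')(x) = Add(9, x) (Function('S')(x) = Add(9, Mul(-1, Mul(-1, Add(x, 0)))) = Add(9, Mul(-1, Mul(-1, x))) = Add(9, x))
Mul(Add(Function('t')(-10, 9), Function('S')(Function('D')(-5, -3))), f) = Mul(Add(-8, Add(9, -5)), 40) = Mul(Add(-8, 4), 40) = Mul(-4, 40) = -160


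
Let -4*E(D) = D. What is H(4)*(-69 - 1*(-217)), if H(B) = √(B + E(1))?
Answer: 74*√15 ≈ 286.60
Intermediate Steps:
E(D) = -D/4
H(B) = √(-¼ + B) (H(B) = √(B - ¼*1) = √(B - ¼) = √(-¼ + B))
H(4)*(-69 - 1*(-217)) = (√(-1 + 4*4)/2)*(-69 - 1*(-217)) = (√(-1 + 16)/2)*(-69 + 217) = (√15/2)*148 = 74*√15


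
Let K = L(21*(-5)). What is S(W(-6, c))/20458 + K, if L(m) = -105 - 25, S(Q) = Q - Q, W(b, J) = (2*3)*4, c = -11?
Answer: -130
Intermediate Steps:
W(b, J) = 24 (W(b, J) = 6*4 = 24)
S(Q) = 0
L(m) = -130
K = -130
S(W(-6, c))/20458 + K = 0/20458 - 130 = 0*(1/20458) - 130 = 0 - 130 = -130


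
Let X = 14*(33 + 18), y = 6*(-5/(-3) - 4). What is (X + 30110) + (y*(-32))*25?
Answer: 42024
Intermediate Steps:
y = -14 (y = 6*(-5*(-⅓) - 4) = 6*(5/3 - 4) = 6*(-7/3) = -14)
X = 714 (X = 14*51 = 714)
(X + 30110) + (y*(-32))*25 = (714 + 30110) - 14*(-32)*25 = 30824 + 448*25 = 30824 + 11200 = 42024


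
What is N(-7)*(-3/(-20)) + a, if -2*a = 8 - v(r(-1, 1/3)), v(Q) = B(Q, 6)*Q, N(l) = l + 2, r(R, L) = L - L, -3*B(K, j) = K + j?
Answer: -19/4 ≈ -4.7500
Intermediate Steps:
B(K, j) = -K/3 - j/3 (B(K, j) = -(K + j)/3 = -K/3 - j/3)
r(R, L) = 0
N(l) = 2 + l
v(Q) = Q*(-2 - Q/3) (v(Q) = (-Q/3 - ⅓*6)*Q = (-Q/3 - 2)*Q = (-2 - Q/3)*Q = Q*(-2 - Q/3))
a = -4 (a = -(8 - (-1)*0*(6 + 0)/3)/2 = -(8 - (-1)*0*6/3)/2 = -(8 - 1*0)/2 = -(8 + 0)/2 = -½*8 = -4)
N(-7)*(-3/(-20)) + a = (2 - 7)*(-3/(-20)) - 4 = -(-15)*(-1)/20 - 4 = -5*3/20 - 4 = -¾ - 4 = -19/4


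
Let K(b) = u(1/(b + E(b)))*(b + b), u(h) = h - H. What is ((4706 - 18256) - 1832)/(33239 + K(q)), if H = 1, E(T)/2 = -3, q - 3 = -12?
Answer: -76910/166291 ≈ -0.46250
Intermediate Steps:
q = -9 (q = 3 - 12 = -9)
E(T) = -6 (E(T) = 2*(-3) = -6)
u(h) = -1 + h (u(h) = h - 1*1 = h - 1 = -1 + h)
K(b) = 2*b*(-1 + 1/(-6 + b)) (K(b) = (-1 + 1/(b - 6))*(b + b) = (-1 + 1/(-6 + b))*(2*b) = 2*b*(-1 + 1/(-6 + b)))
((4706 - 18256) - 1832)/(33239 + K(q)) = ((4706 - 18256) - 1832)/(33239 + 2*(-9)*(7 - 1*(-9))/(-6 - 9)) = (-13550 - 1832)/(33239 + 2*(-9)*(7 + 9)/(-15)) = -15382/(33239 + 2*(-9)*(-1/15)*16) = -15382/(33239 + 96/5) = -15382/166291/5 = -15382*5/166291 = -76910/166291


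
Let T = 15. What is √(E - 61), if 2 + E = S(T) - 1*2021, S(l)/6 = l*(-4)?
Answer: 2*I*√611 ≈ 49.437*I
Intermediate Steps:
S(l) = -24*l (S(l) = 6*(l*(-4)) = 6*(-4*l) = -24*l)
E = -2383 (E = -2 + (-24*15 - 1*2021) = -2 + (-360 - 2021) = -2 - 2381 = -2383)
√(E - 61) = √(-2383 - 61) = √(-2444) = 2*I*√611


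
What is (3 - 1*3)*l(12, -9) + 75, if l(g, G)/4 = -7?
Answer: 75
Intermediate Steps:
l(g, G) = -28 (l(g, G) = 4*(-7) = -28)
(3 - 1*3)*l(12, -9) + 75 = (3 - 1*3)*(-28) + 75 = (3 - 3)*(-28) + 75 = 0*(-28) + 75 = 0 + 75 = 75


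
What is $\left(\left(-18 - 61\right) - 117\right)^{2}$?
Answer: $38416$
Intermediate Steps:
$\left(\left(-18 - 61\right) - 117\right)^{2} = \left(-79 - 117\right)^{2} = \left(-196\right)^{2} = 38416$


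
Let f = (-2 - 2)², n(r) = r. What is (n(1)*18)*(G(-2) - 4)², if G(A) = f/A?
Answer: 2592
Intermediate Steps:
f = 16 (f = (-4)² = 16)
G(A) = 16/A
(n(1)*18)*(G(-2) - 4)² = (1*18)*(16/(-2) - 4)² = 18*(16*(-½) - 4)² = 18*(-8 - 4)² = 18*(-12)² = 18*144 = 2592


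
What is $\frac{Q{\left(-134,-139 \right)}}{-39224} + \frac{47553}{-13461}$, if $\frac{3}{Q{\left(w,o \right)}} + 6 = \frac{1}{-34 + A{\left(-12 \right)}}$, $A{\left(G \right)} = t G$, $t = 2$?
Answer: $- \frac{108493174019}{30711666356} \approx -3.5326$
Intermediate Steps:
$A{\left(G \right)} = 2 G$
$Q{\left(w,o \right)} = - \frac{174}{349}$ ($Q{\left(w,o \right)} = \frac{3}{-6 + \frac{1}{-34 + 2 \left(-12\right)}} = \frac{3}{-6 + \frac{1}{-34 - 24}} = \frac{3}{-6 + \frac{1}{-58}} = \frac{3}{-6 - \frac{1}{58}} = \frac{3}{- \frac{349}{58}} = 3 \left(- \frac{58}{349}\right) = - \frac{174}{349}$)
$\frac{Q{\left(-134,-139 \right)}}{-39224} + \frac{47553}{-13461} = - \frac{174}{349 \left(-39224\right)} + \frac{47553}{-13461} = \left(- \frac{174}{349}\right) \left(- \frac{1}{39224}\right) + 47553 \left(- \frac{1}{13461}\right) = \frac{87}{6844588} - \frac{15851}{4487} = - \frac{108493174019}{30711666356}$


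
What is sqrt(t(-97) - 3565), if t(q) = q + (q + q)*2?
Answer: 45*I*sqrt(2) ≈ 63.64*I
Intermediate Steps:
t(q) = 5*q (t(q) = q + (2*q)*2 = q + 4*q = 5*q)
sqrt(t(-97) - 3565) = sqrt(5*(-97) - 3565) = sqrt(-485 - 3565) = sqrt(-4050) = 45*I*sqrt(2)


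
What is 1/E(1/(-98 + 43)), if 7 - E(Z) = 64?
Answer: -1/57 ≈ -0.017544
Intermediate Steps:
E(Z) = -57 (E(Z) = 7 - 1*64 = 7 - 64 = -57)
1/E(1/(-98 + 43)) = 1/(-57) = -1/57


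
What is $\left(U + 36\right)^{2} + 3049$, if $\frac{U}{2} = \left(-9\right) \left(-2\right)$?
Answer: $8233$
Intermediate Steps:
$U = 36$ ($U = 2 \left(\left(-9\right) \left(-2\right)\right) = 2 \cdot 18 = 36$)
$\left(U + 36\right)^{2} + 3049 = \left(36 + 36\right)^{2} + 3049 = 72^{2} + 3049 = 5184 + 3049 = 8233$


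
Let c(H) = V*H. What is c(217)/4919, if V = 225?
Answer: 48825/4919 ≈ 9.9258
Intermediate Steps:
c(H) = 225*H
c(217)/4919 = (225*217)/4919 = 48825*(1/4919) = 48825/4919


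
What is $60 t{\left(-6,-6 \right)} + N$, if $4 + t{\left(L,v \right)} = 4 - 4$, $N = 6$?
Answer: $-234$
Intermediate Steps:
$t{\left(L,v \right)} = -4$ ($t{\left(L,v \right)} = -4 + \left(4 - 4\right) = -4 + 0 = -4$)
$60 t{\left(-6,-6 \right)} + N = 60 \left(-4\right) + 6 = -240 + 6 = -234$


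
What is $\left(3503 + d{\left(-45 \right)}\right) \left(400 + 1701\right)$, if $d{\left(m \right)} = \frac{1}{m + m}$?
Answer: $\frac{662380169}{90} \approx 7.3598 \cdot 10^{6}$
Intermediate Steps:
$d{\left(m \right)} = \frac{1}{2 m}$
$\left(3503 + d{\left(-45 \right)}\right) \left(400 + 1701\right) = \left(3503 + \frac{1}{2 \left(-45\right)}\right) \left(400 + 1701\right) = \left(3503 + \frac{1}{2} \left(- \frac{1}{45}\right)\right) 2101 = \left(3503 - \frac{1}{90}\right) 2101 = \frac{315269}{90} \cdot 2101 = \frac{662380169}{90}$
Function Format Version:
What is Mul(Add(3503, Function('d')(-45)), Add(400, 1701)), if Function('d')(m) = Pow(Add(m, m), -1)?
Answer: Rational(662380169, 90) ≈ 7.3598e+6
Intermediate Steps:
Function('d')(m) = Mul(Rational(1, 2), Pow(m, -1)) (Function('d')(m) = Pow(Mul(2, m), -1) = Mul(Rational(1, 2), Pow(m, -1)))
Mul(Add(3503, Function('d')(-45)), Add(400, 1701)) = Mul(Add(3503, Mul(Rational(1, 2), Pow(-45, -1))), Add(400, 1701)) = Mul(Add(3503, Mul(Rational(1, 2), Rational(-1, 45))), 2101) = Mul(Add(3503, Rational(-1, 90)), 2101) = Mul(Rational(315269, 90), 2101) = Rational(662380169, 90)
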